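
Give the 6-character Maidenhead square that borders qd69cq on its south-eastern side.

QD69dp

Longitude subsquare c = 2; +1 → 3 = d.
Latitude subsquare q = 16; −1 → 15 = p.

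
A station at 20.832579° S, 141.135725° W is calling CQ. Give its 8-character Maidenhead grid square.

BG99ke30

Shift to the Maidenhead origin (180°W, 90°S): lon 38.86427, lat 69.16742.
Field (20°×10°, letters A–R): lon ⌊38.86427/20⌋ = 1 → B; lat ⌊69.16742/10⌋ = 6 → G.
Square (2°×1°, digits 0–9): lon ⌊18.86427/2⌋ = 9; lat ⌊9.16742/1⌋ = 9.
Subsquare (5′×2.5′, letters a–x): lon ⌊0.86427/0.0833333⌋ = 10 → k; lat ⌊0.16742/0.0416667⌋ = 4 → e.
Extended square (30″×15″, digits 0–9): lon ⌊0.03094/0.00833333⌋ = 3; lat ⌊0.00075/0.00416667⌋ = 0.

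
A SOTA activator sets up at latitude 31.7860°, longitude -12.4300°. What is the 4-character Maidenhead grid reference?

Shift to the Maidenhead origin (180°W, 90°S): lon 167.57, lat 121.79.
Field: lon ⌊167.57/20⌋ = 8 → I; lat ⌊121.79/10⌋ = 12 → M.
Square: lon ⌊7.57/2⌋ = 3; lat ⌊1.79/1⌋ = 1.

IM31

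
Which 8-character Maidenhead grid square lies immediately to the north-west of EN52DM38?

EN52dm29

Longitude extended square 3; −1 → 2.
Latitude extended square 8; +1 → 9.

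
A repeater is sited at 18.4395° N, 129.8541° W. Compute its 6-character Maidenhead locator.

CK58bk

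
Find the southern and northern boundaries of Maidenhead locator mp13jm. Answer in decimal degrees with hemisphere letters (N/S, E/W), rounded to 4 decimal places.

Field M=12, P=15: +12·20° lon, +15·10° lat → SW at lon 60°, lat 60°.
Square 1, 3: +1·2° lon, +3·1° lat → SW at lon 62°, lat 63°.
Subsquare j=9, m=12: +9·0.0833333° lon, +12·0.0416667° lat → SW at lon 62.75°, lat 63.5°.
Cell spans 0.0833333° lon × 0.0416667° lat.
south 63.5000° N, north 63.5417° N.

63.5000° N, 63.5417° N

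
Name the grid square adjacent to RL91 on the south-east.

AL00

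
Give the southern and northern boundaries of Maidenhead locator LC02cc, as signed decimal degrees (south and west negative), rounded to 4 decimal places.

Field L=11, C=2: +11·20° lon, +2·10° lat → SW at lon 40°, lat -70°.
Square 0, 2: +0·2° lon, +2·1° lat → SW at lon 40°, lat -68°.
Subsquare c=2, c=2: +2·0.0833333° lon, +2·0.0416667° lat → SW at lon 40.1667°, lat -67.9167°.
Cell spans 0.0833333° lon × 0.0416667° lat.
south -67.9167, north -67.8750.

-67.9167, -67.8750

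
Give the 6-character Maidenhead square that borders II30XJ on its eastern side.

II40aj

Longitude subsquare x = 23; +1 → 24, wraps to 0 = a, carry into square.
Longitude square 3; +1 → 4.
The latitude characters are unchanged.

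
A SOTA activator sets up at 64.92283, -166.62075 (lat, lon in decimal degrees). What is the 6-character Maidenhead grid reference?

Shift to the Maidenhead origin (180°W, 90°S): lon 13.3793, lat 154.9228.
Field: lon ⌊13.3793/20⌋ = 0 → A; lat ⌊154.9228/10⌋ = 15 → P.
Square: lon ⌊13.3793/2⌋ = 6; lat ⌊4.9228/1⌋ = 4.
Subsquare: lon ⌊1.3793/0.0833333⌋ = 16 → q; lat ⌊0.9228/0.0416667⌋ = 22 → w.

AP64qw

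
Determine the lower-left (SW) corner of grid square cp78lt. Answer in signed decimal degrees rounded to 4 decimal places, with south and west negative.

Field C=2, P=15: +2·20° lon, +15·10° lat → SW at lon -140°, lat 60°.
Square 7, 8: +7·2° lon, +8·1° lat → SW at lon -126°, lat 68°.
Subsquare l=11, t=19: +11·0.0833333° lon, +19·0.0416667° lat → SW at lon -125.083°, lat 68.7917°.
latitude 68.7917, longitude -125.0833.

68.7917, -125.0833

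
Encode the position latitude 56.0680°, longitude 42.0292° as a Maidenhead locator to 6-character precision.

LO16ab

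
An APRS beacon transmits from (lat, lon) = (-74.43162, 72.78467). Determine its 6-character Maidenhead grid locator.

MB65jn

Offset from 180°W / 90°S: lon 252.7847°, lat 15.5684°.
Field (20°×10°, letters A–R): 252.7847/20 → 12 → M, 15.5684/10 → 1 → B; chars MB.
Square (2°×1°, digits 0–9): 12.7847/2 → 6, 5.5684/1 → 5; chars 65.
Subsquare (5′×2.5′, letters a–x): 0.7847/0.0833333 → 9 → j, 0.5684/0.0416667 → 13 → n; chars jn.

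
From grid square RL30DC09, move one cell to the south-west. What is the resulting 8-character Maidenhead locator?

Longitude extended square 0; −1 → -1, wraps to 9, carry into subsquare.
Longitude subsquare d = 3; −1 → 2 = c.
Latitude extended square 9; −1 → 8.

RL30cc98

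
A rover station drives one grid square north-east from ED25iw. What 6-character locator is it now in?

ED25jx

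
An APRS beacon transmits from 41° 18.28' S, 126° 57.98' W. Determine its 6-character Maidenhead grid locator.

CE68mq

Offset from 180°W / 90°S: lon 53.0337°, lat 48.6953°.
Field (20°×10°, letters A–R): 53.0337/20 → 2 → C, 48.6953/10 → 4 → E; chars CE.
Square (2°×1°, digits 0–9): 13.0337/2 → 6, 8.6953/1 → 8; chars 68.
Subsquare (5′×2.5′, letters a–x): 1.0337/0.0833333 → 12 → m, 0.6953/0.0416667 → 16 → q; chars mq.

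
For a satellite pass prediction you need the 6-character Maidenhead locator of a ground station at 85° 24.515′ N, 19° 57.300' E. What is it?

Add 180° to longitude and 90° to latitude: 199.9550, 175.4086.
Field: lon ⌊199.9550/20⌋ = 9 → J; lat ⌊175.4086/10⌋ = 17 → R.
Square: lon ⌊19.9550/2⌋ = 9; lat ⌊5.4086/1⌋ = 5.
Subsquare: lon ⌊1.9550/0.0833333⌋ = 23 → x; lat ⌊0.4086/0.0416667⌋ = 9 → j.

JR95xj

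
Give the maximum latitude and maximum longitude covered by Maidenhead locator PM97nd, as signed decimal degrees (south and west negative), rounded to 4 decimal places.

37.1667, 139.1667

Field P=15, M=12: +15·20° lon, +12·10° lat → SW at lon 120°, lat 30°.
Square 9, 7: +9·2° lon, +7·1° lat → SW at lon 138°, lat 37°.
Subsquare n=13, d=3: +13·0.0833333° lon, +3·0.0416667° lat → SW at lon 139.083°, lat 37.125°.
Cell spans 0.0833333° lon × 0.0416667° lat. NE corner is SW corner plus one full cell.
latitude 37.1667, longitude 139.1667.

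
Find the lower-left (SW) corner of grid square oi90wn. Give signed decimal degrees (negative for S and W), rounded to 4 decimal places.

Field O=14, I=8: +14·20° lon, +8·10° lat → SW at lon 100°, lat -10°.
Square 9, 0: +9·2° lon, +0·1° lat → SW at lon 118°, lat -10°.
Subsquare w=22, n=13: +22·0.0833333° lon, +13·0.0416667° lat → SW at lon 119.833°, lat -9.45833°.
latitude -9.4583, longitude 119.8333.

-9.4583, 119.8333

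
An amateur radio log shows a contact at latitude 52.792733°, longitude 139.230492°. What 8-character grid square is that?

PO92ot70

Shift to the Maidenhead origin (180°W, 90°S): lon 319.23049, lat 142.79273.
Field: lon ⌊319.23049/20⌋ = 15 → P; lat ⌊142.79273/10⌋ = 14 → O.
Square: lon ⌊19.23049/2⌋ = 9; lat ⌊2.79273/1⌋ = 2.
Subsquare: lon ⌊1.23049/0.0833333⌋ = 14 → o; lat ⌊0.79273/0.0416667⌋ = 19 → t.
Extended square: lon ⌊0.06383/0.00833333⌋ = 7; lat ⌊0.00107/0.00416667⌋ = 0.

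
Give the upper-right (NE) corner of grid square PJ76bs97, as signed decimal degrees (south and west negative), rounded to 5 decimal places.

6.78333, 134.16667

Field P=15, J=9: +15·20° lon, +9·10° lat → SW at lon 120°, lat 0°.
Square 7, 6: +7·2° lon, +6·1° lat → SW at lon 134°, lat 6°.
Subsquare b=1, s=18: +1·0.0833333° lon, +18·0.0416667° lat → SW at lon 134.083°, lat 6.75°.
Extended square 9, 7: +9·0.00833333° lon, +7·0.00416667° lat → SW at lon 134.158°, lat 6.77917°.
Cell spans 0.00833333° lon × 0.00416667° lat. NE corner is SW corner plus one full cell.
latitude 6.78333, longitude 134.16667.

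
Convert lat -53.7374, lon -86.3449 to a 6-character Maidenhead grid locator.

ED66tg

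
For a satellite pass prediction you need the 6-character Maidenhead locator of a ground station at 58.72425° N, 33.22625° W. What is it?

HO38jr

Offset from 180°W / 90°S: lon 146.7738°, lat 148.7242°.
Field (20°×10°, letters A–R): 146.7738/20 → 7 → H, 148.7242/10 → 14 → O; chars HO.
Square (2°×1°, digits 0–9): 6.7738/2 → 3, 8.7242/1 → 8; chars 38.
Subsquare (5′×2.5′, letters a–x): 0.7738/0.0833333 → 9 → j, 0.7242/0.0416667 → 17 → r; chars jr.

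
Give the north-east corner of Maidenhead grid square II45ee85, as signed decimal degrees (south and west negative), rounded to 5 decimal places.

-4.80833, -11.59167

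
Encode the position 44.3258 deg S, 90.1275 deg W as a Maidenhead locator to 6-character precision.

EE45wq

Add 180° to longitude and 90° to latitude: 89.8725, 45.6742.
Field: lon ⌊89.8725/20⌋ = 4 → E; lat ⌊45.6742/10⌋ = 4 → E.
Square: lon ⌊9.8725/2⌋ = 4; lat ⌊5.6742/1⌋ = 5.
Subsquare: lon ⌊1.8725/0.0833333⌋ = 22 → w; lat ⌊0.6742/0.0416667⌋ = 16 → q.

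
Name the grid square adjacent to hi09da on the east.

HI09ea

Longitude subsquare d = 3; +1 → 4 = e.
The latitude characters are unchanged.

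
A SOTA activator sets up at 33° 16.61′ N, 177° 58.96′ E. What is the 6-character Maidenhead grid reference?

Add 180° to longitude and 90° to latitude: 357.9827, 123.2768.
Field: lon ⌊357.9827/20⌋ = 17 → R; lat ⌊123.2768/10⌋ = 12 → M.
Square: lon ⌊17.9827/2⌋ = 8; lat ⌊3.2768/1⌋ = 3.
Subsquare: lon ⌊1.9827/0.0833333⌋ = 23 → x; lat ⌊0.2768/0.0416667⌋ = 6 → g.

RM83xg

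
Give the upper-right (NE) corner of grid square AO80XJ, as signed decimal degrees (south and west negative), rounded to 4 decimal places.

50.4167, -162.0000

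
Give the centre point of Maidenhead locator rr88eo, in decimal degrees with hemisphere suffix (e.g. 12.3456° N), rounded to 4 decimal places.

Field R=17, R=17: +17·20° lon, +17·10° lat → SW at lon 160°, lat 80°.
Square 8, 8: +8·2° lon, +8·1° lat → SW at lon 176°, lat 88°.
Subsquare e=4, o=14: +4·0.0833333° lon, +14·0.0416667° lat → SW at lon 176.333°, lat 88.5833°.
Cell spans 0.0833333° lon × 0.0416667° lat. Centre is SW corner plus half of each.
latitude 88.6042° N, longitude 176.3750° E.

88.6042° N, 176.3750° E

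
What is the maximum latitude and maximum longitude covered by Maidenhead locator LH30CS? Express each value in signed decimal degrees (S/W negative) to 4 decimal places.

-19.2083, 46.2500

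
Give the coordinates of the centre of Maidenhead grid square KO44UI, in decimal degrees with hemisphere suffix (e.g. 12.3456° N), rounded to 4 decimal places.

54.3542° N, 29.7083° E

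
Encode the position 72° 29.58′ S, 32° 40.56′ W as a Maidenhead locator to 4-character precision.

Shift to the Maidenhead origin (180°W, 90°S): lon 147.32, lat 17.51.
Field (20°×10°, letters A–R): lon ⌊147.32/20⌋ = 7 → H; lat ⌊17.51/10⌋ = 1 → B.
Square (2°×1°, digits 0–9): lon ⌊7.32/2⌋ = 3; lat ⌊7.51/1⌋ = 7.

HB37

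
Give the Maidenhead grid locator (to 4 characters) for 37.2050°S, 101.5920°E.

Shift to the Maidenhead origin (180°W, 90°S): lon 281.59, lat 52.80.
Field: 281.59/20 → 14 → O, 52.80/10 → 5 → F; chars OF.
Square: 1.59/2 → 0, 2.80/1 → 2; chars 02.

OF02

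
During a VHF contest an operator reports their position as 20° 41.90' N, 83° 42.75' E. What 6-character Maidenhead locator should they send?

NL10uq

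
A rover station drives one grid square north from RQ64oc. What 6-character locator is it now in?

RQ64od

Latitude subsquare c = 2; +1 → 3 = d.
The longitude characters are unchanged.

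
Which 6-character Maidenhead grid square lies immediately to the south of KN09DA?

KN08dx

Latitude subsquare a = 0; −1 → -1, wraps to 23 = x, carry into square.
Latitude square 9; −1 → 8.
The longitude characters are unchanged.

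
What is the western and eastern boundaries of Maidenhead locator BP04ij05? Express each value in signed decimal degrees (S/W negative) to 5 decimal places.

-159.33333, -159.32500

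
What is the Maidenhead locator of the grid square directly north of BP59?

BQ50

Latitude square 9; +1 → 10, wraps to 0, carry into field.
Latitude field P = 15; +1 → 16 = Q.
The longitude characters are unchanged.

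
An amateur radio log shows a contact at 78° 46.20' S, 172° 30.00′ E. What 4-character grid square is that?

RB61

Shift to the Maidenhead origin (180°W, 90°S): lon 352.50, lat 11.23.
Field (20°×10°, letters A–R): 352.50/20 → 17 → R, 11.23/10 → 1 → B; chars RB.
Square (2°×1°, digits 0–9): 12.50/2 → 6, 1.23/1 → 1; chars 61.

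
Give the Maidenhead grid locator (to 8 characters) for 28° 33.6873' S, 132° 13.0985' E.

PG61ck65

Offset from 180°W / 90°S: lon 312.21831°, lat 61.43855°.
Field: 312.21831/20 → 15 → P, 61.43855/10 → 6 → G; chars PG.
Square: 12.21831/2 → 6, 1.43855/1 → 1; chars 61.
Subsquare: 0.21831/0.0833333 → 2 → c, 0.43855/0.0416667 → 10 → k; chars ck.
Extended square: 0.05164/0.00833333 → 6, 0.02188/0.00416667 → 5; chars 65.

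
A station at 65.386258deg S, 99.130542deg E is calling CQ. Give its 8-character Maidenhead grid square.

NC94no57

Shift to the Maidenhead origin (180°W, 90°S): lon 279.13054, lat 24.61374.
Field (20°×10°, letters A–R): 279.13054/20 → 13 → N, 24.61374/10 → 2 → C; chars NC.
Square (2°×1°, digits 0–9): 19.13054/2 → 9, 4.61374/1 → 4; chars 94.
Subsquare (5′×2.5′, letters a–x): 1.13054/0.0833333 → 13 → n, 0.61374/0.0416667 → 14 → o; chars no.
Extended square (30″×15″, digits 0–9): 0.04721/0.00833333 → 5, 0.03041/0.00416667 → 7; chars 57.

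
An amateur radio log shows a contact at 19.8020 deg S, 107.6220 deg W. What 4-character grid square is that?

DH60

Offset from 180°W / 90°S: lon 72.38°, lat 70.20°.
Field: lon ⌊72.38/20⌋ = 3 → D; lat ⌊70.20/10⌋ = 7 → H.
Square: lon ⌊12.38/2⌋ = 6; lat ⌊0.20/1⌋ = 0.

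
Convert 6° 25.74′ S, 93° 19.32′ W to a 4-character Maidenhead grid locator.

EI33

Offset from 180°W / 90°S: lon 86.68°, lat 83.57°.
Field: lon ⌊86.68/20⌋ = 4 → E; lat ⌊83.57/10⌋ = 8 → I.
Square: lon ⌊6.68/2⌋ = 3; lat ⌊3.57/1⌋ = 3.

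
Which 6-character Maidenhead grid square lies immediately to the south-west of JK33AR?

JK23xq

Longitude subsquare a = 0; −1 → -1, wraps to 23 = x, carry into square.
Longitude square 3; −1 → 2.
Latitude subsquare r = 17; −1 → 16 = q.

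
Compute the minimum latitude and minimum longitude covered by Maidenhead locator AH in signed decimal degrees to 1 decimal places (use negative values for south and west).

Field A=0, H=7: +0·20° lon, +7·10° lat → SW at lon -180°, lat -20°.
latitude -20.0, longitude -180.0.

-20.0, -180.0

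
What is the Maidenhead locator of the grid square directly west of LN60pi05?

Longitude extended square 0; −1 → -1, wraps to 9, carry into subsquare.
Longitude subsquare p = 15; −1 → 14 = o.
The latitude characters are unchanged.

LN60oi95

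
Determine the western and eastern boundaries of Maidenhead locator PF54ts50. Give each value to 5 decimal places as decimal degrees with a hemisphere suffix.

131.62500° E, 131.63333° E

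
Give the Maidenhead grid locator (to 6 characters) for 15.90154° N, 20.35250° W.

HK95tv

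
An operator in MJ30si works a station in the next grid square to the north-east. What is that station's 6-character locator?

MJ30tj

Longitude subsquare s = 18; +1 → 19 = t.
Latitude subsquare i = 8; +1 → 9 = j.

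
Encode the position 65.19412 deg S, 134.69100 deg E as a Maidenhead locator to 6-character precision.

PC74it

Offset from 180°W / 90°S: lon 314.6910°, lat 24.8059°.
Field: lon ⌊314.6910/20⌋ = 15 → P; lat ⌊24.8059/10⌋ = 2 → C.
Square: lon ⌊14.6910/2⌋ = 7; lat ⌊4.8059/1⌋ = 4.
Subsquare: lon ⌊0.6910/0.0833333⌋ = 8 → i; lat ⌊0.8059/0.0416667⌋ = 19 → t.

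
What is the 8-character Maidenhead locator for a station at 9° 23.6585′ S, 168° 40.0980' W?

Add 180° to longitude and 90° to latitude: 11.33170, 80.60569.
Field (20°×10°, letters A–R): 11.33170/20 → 0 → A, 80.60569/10 → 8 → I; chars AI.
Square (2°×1°, digits 0–9): 11.33170/2 → 5, 0.60569/1 → 0; chars 50.
Subsquare (5′×2.5′, letters a–x): 1.33170/0.0833333 → 15 → p, 0.60569/0.0416667 → 14 → o; chars po.
Extended square (30″×15″, digits 0–9): 0.08170/0.00833333 → 9, 0.02236/0.00416667 → 5; chars 95.

AI50po95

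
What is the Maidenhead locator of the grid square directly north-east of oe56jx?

Longitude subsquare j = 9; +1 → 10 = k.
Latitude subsquare x = 23; +1 → 24, wraps to 0 = a, carry into square.
Latitude square 6; +1 → 7.

OE57ka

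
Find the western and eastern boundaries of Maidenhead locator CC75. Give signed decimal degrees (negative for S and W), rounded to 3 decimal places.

-126.000, -124.000

Field C=2, C=2: +2·20° lon, +2·10° lat → SW at lon -140°, lat -70°.
Square 7, 5: +7·2° lon, +5·1° lat → SW at lon -126°, lat -65°.
Cell spans 2° lon × 1° lat.
west -126.000, east -124.000.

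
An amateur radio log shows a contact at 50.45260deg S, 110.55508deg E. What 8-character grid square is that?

OD59gn61

Offset from 180°W / 90°S: lon 290.55508°, lat 39.54740°.
Field: 290.55508/20 → 14 → O, 39.54740/10 → 3 → D; chars OD.
Square: 10.55508/2 → 5, 9.54740/1 → 9; chars 59.
Subsquare: 0.55508/0.0833333 → 6 → g, 0.54740/0.0416667 → 13 → n; chars gn.
Extended square: 0.05508/0.00833333 → 6, 0.00573/0.00416667 → 1; chars 61.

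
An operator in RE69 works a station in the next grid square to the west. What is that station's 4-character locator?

RE59

Longitude square 6; −1 → 5.
The latitude characters are unchanged.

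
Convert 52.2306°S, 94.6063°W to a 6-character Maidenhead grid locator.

Offset from 180°W / 90°S: lon 85.3937°, lat 37.7694°.
Field: 85.3937/20 → 4 → E, 37.7694/10 → 3 → D; chars ED.
Square: 5.3937/2 → 2, 7.7694/1 → 7; chars 27.
Subsquare: 1.3937/0.0833333 → 16 → q, 0.7694/0.0416667 → 18 → s; chars qs.

ED27qs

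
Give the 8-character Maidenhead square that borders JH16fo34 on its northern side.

Latitude extended square 4; +1 → 5.
The longitude characters are unchanged.

JH16fo35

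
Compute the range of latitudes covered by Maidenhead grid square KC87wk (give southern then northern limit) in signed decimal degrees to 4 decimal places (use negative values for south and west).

-62.5833, -62.5417

Field K=10, C=2: +10·20° lon, +2·10° lat → SW at lon 20°, lat -70°.
Square 8, 7: +8·2° lon, +7·1° lat → SW at lon 36°, lat -63°.
Subsquare w=22, k=10: +22·0.0833333° lon, +10·0.0416667° lat → SW at lon 37.8333°, lat -62.5833°.
Cell spans 0.0833333° lon × 0.0416667° lat.
south -62.5833, north -62.5417.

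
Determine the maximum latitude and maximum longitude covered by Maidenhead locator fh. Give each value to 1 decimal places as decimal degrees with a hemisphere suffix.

10.0° S, 60.0° W

Field F=5, H=7: +5·20° lon, +7·10° lat → SW at lon -80°, lat -20°.
Cell spans 20° lon × 10° lat. NE corner is SW corner plus one full cell.
latitude 10.0° S, longitude 60.0° W.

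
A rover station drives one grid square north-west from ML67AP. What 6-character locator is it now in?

ML57xq

Longitude subsquare a = 0; −1 → -1, wraps to 23 = x, carry into square.
Longitude square 6; −1 → 5.
Latitude subsquare p = 15; +1 → 16 = q.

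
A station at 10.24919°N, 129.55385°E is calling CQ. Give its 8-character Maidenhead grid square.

PK40sf69

Add 180° to longitude and 90° to latitude: 309.55385, 100.24919.
Field (20°×10°, letters A–R): lon ⌊309.55385/20⌋ = 15 → P; lat ⌊100.24919/10⌋ = 10 → K.
Square (2°×1°, digits 0–9): lon ⌊9.55385/2⌋ = 4; lat ⌊0.24919/1⌋ = 0.
Subsquare (5′×2.5′, letters a–x): lon ⌊1.55385/0.0833333⌋ = 18 → s; lat ⌊0.24919/0.0416667⌋ = 5 → f.
Extended square (30″×15″, digits 0–9): lon ⌊0.05385/0.00833333⌋ = 6; lat ⌊0.04086/0.00416667⌋ = 9.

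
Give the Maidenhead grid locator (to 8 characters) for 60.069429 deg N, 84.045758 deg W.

EP70xb46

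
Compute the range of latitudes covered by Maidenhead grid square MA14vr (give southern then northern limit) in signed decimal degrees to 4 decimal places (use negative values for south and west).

-85.2917, -85.2500

Field M=12, A=0: +12·20° lon, +0·10° lat → SW at lon 60°, lat -90°.
Square 1, 4: +1·2° lon, +4·1° lat → SW at lon 62°, lat -86°.
Subsquare v=21, r=17: +21·0.0833333° lon, +17·0.0416667° lat → SW at lon 63.75°, lat -85.2917°.
Cell spans 0.0833333° lon × 0.0416667° lat.
south -85.2917, north -85.2500.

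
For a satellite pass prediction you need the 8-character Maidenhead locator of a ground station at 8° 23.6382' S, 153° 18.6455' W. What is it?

BI31io25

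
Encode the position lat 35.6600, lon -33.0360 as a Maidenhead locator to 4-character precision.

HM35

Offset from 180°W / 90°S: lon 146.96°, lat 125.66°.
Field (20°×10°, letters A–R): lon ⌊146.96/20⌋ = 7 → H; lat ⌊125.66/10⌋ = 12 → M.
Square (2°×1°, digits 0–9): lon ⌊6.96/2⌋ = 3; lat ⌊5.66/1⌋ = 5.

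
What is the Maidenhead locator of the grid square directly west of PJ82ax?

PJ72xx

Longitude subsquare a = 0; −1 → -1, wraps to 23 = x, carry into square.
Longitude square 8; −1 → 7.
The latitude characters are unchanged.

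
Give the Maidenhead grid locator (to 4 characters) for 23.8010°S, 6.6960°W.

Shift to the Maidenhead origin (180°W, 90°S): lon 173.30, lat 66.20.
Field: 173.30/20 → 8 → I, 66.20/10 → 6 → G; chars IG.
Square: 13.30/2 → 6, 6.20/1 → 6; chars 66.

IG66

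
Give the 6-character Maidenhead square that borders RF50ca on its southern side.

Latitude subsquare a = 0; −1 → -1, wraps to 23 = x, carry into square.
Latitude square 0; −1 → -1, wraps to 9, carry into field.
Latitude field F = 5; −1 → 4 = E.
The longitude characters are unchanged.

RE59cx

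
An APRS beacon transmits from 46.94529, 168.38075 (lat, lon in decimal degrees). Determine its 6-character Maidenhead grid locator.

RN46ew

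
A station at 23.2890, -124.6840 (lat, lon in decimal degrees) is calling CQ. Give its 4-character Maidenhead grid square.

CL73

Add 180° to longitude and 90° to latitude: 55.32, 113.29.
Field (20°×10°, letters A–R): 55.32/20 → 2 → C, 113.29/10 → 11 → L; chars CL.
Square (2°×1°, digits 0–9): 15.32/2 → 7, 3.29/1 → 3; chars 73.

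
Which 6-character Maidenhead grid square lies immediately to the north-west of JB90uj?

JB90tk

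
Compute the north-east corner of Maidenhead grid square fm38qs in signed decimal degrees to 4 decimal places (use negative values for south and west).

Field F=5, M=12: +5·20° lon, +12·10° lat → SW at lon -80°, lat 30°.
Square 3, 8: +3·2° lon, +8·1° lat → SW at lon -74°, lat 38°.
Subsquare q=16, s=18: +16·0.0833333° lon, +18·0.0416667° lat → SW at lon -72.6667°, lat 38.75°.
Cell spans 0.0833333° lon × 0.0416667° lat. NE corner is SW corner plus one full cell.
latitude 38.7917, longitude -72.5833.

38.7917, -72.5833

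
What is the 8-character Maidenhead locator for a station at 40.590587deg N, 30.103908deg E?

KN50bo21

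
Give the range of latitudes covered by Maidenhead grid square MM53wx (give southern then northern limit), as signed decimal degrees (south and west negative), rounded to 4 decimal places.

33.9583, 34.0000

Field M=12, M=12: +12·20° lon, +12·10° lat → SW at lon 60°, lat 30°.
Square 5, 3: +5·2° lon, +3·1° lat → SW at lon 70°, lat 33°.
Subsquare w=22, x=23: +22·0.0833333° lon, +23·0.0416667° lat → SW at lon 71.8333°, lat 33.9583°.
Cell spans 0.0833333° lon × 0.0416667° lat.
south 33.9583, north 34.0000.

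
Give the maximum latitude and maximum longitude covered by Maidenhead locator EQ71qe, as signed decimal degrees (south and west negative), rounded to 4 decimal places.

71.2083, -84.5833

Field E=4, Q=16: +4·20° lon, +16·10° lat → SW at lon -100°, lat 70°.
Square 7, 1: +7·2° lon, +1·1° lat → SW at lon -86°, lat 71°.
Subsquare q=16, e=4: +16·0.0833333° lon, +4·0.0416667° lat → SW at lon -84.6667°, lat 71.1667°.
Cell spans 0.0833333° lon × 0.0416667° lat. NE corner is SW corner plus one full cell.
latitude 71.2083, longitude -84.5833.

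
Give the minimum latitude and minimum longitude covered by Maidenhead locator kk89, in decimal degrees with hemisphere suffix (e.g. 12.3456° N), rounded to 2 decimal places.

19.00° N, 36.00° E

Field K=10, K=10: +10·20° lon, +10·10° lat → SW at lon 20°, lat 10°.
Square 8, 9: +8·2° lon, +9·1° lat → SW at lon 36°, lat 19°.
latitude 19.00° N, longitude 36.00° E.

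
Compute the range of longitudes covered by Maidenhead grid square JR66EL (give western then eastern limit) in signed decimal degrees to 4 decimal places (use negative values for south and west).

12.3333, 12.4167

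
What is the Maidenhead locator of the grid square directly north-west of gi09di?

GI09cj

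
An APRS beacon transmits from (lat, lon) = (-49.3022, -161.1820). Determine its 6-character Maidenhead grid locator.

Shift to the Maidenhead origin (180°W, 90°S): lon 18.8180, lat 40.6978.
Field: lon ⌊18.8180/20⌋ = 0 → A; lat ⌊40.6978/10⌋ = 4 → E.
Square: lon ⌊18.8180/2⌋ = 9; lat ⌊0.6978/1⌋ = 0.
Subsquare: lon ⌊0.8180/0.0833333⌋ = 9 → j; lat ⌊0.6978/0.0416667⌋ = 16 → q.

AE90jq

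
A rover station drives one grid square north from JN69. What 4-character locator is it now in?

JO60

Latitude square 9; +1 → 10, wraps to 0, carry into field.
Latitude field N = 13; +1 → 14 = O.
The longitude characters are unchanged.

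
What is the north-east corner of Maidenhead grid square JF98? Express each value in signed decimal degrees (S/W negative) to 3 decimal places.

Field J=9, F=5: +9·20° lon, +5·10° lat → SW at lon 0°, lat -40°.
Square 9, 8: +9·2° lon, +8·1° lat → SW at lon 18°, lat -32°.
Cell spans 2° lon × 1° lat. NE corner is SW corner plus one full cell.
latitude -31.000, longitude 20.000.

-31.000, 20.000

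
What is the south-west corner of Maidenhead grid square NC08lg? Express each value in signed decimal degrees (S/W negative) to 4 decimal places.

Field N=13, C=2: +13·20° lon, +2·10° lat → SW at lon 80°, lat -70°.
Square 0, 8: +0·2° lon, +8·1° lat → SW at lon 80°, lat -62°.
Subsquare l=11, g=6: +11·0.0833333° lon, +6·0.0416667° lat → SW at lon 80.9167°, lat -61.75°.
latitude -61.7500, longitude 80.9167.

-61.7500, 80.9167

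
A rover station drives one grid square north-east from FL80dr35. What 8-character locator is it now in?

FL80dr46

Longitude extended square 3; +1 → 4.
Latitude extended square 5; +1 → 6.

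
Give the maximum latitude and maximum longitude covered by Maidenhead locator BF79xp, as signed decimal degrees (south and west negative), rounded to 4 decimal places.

-30.3333, -144.0000

Field B=1, F=5: +1·20° lon, +5·10° lat → SW at lon -160°, lat -40°.
Square 7, 9: +7·2° lon, +9·1° lat → SW at lon -146°, lat -31°.
Subsquare x=23, p=15: +23·0.0833333° lon, +15·0.0416667° lat → SW at lon -144.083°, lat -30.375°.
Cell spans 0.0833333° lon × 0.0416667° lat. NE corner is SW corner plus one full cell.
latitude -30.3333, longitude -144.0000.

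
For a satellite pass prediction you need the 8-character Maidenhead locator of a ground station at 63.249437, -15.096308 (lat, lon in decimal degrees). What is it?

IP23kf89

Add 180° to longitude and 90° to latitude: 164.90369, 153.24944.
Field: lon ⌊164.90369/20⌋ = 8 → I; lat ⌊153.24944/10⌋ = 15 → P.
Square: lon ⌊4.90369/2⌋ = 2; lat ⌊3.24944/1⌋ = 3.
Subsquare: lon ⌊0.90369/0.0833333⌋ = 10 → k; lat ⌊0.24944/0.0416667⌋ = 5 → f.
Extended square: lon ⌊0.07036/0.00833333⌋ = 8; lat ⌊0.04110/0.00416667⌋ = 9.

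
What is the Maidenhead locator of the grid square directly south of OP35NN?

OP35nm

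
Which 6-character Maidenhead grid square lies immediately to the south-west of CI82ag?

Longitude subsquare a = 0; −1 → -1, wraps to 23 = x, carry into square.
Longitude square 8; −1 → 7.
Latitude subsquare g = 6; −1 → 5 = f.

CI72xf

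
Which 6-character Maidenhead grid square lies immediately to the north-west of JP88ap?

JP78xq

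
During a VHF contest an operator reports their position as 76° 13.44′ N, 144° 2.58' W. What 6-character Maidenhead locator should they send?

Offset from 180°W / 90°S: lon 35.9570°, lat 166.2240°.
Field (20°×10°, letters A–R): 35.9570/20 → 1 → B, 166.2240/10 → 16 → Q; chars BQ.
Square (2°×1°, digits 0–9): 15.9570/2 → 7, 6.2240/1 → 6; chars 76.
Subsquare (5′×2.5′, letters a–x): 1.9570/0.0833333 → 23 → x, 0.2240/0.0416667 → 5 → f; chars xf.

BQ76xf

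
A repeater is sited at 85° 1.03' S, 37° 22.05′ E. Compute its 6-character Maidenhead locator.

KA84qx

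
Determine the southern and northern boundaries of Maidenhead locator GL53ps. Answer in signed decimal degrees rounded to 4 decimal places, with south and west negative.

Field G=6, L=11: +6·20° lon, +11·10° lat → SW at lon -60°, lat 20°.
Square 5, 3: +5·2° lon, +3·1° lat → SW at lon -50°, lat 23°.
Subsquare p=15, s=18: +15·0.0833333° lon, +18·0.0416667° lat → SW at lon -48.75°, lat 23.75°.
Cell spans 0.0833333° lon × 0.0416667° lat.
south 23.7500, north 23.7917.

23.7500, 23.7917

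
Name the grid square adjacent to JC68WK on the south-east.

JC68xj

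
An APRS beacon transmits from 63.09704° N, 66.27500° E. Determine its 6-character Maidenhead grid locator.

Offset from 180°W / 90°S: lon 246.2750°, lat 153.0970°.
Field: lon ⌊246.2750/20⌋ = 12 → M; lat ⌊153.0970/10⌋ = 15 → P.
Square: lon ⌊6.2750/2⌋ = 3; lat ⌊3.0970/1⌋ = 3.
Subsquare: lon ⌊0.2750/0.0833333⌋ = 3 → d; lat ⌊0.0970/0.0416667⌋ = 2 → c.

MP33dc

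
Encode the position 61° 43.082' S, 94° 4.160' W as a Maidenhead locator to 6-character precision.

Offset from 180°W / 90°S: lon 85.9307°, lat 28.2820°.
Field (20°×10°, letters A–R): 85.9307/20 → 4 → E, 28.2820/10 → 2 → C; chars EC.
Square (2°×1°, digits 0–9): 5.9307/2 → 2, 8.2820/1 → 8; chars 28.
Subsquare (5′×2.5′, letters a–x): 1.9307/0.0833333 → 23 → x, 0.2820/0.0416667 → 6 → g; chars xg.

EC28xg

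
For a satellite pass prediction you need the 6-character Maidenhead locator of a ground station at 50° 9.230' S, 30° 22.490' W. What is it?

HD49tu

Add 180° to longitude and 90° to latitude: 149.6252, 39.8462.
Field: 149.6252/20 → 7 → H, 39.8462/10 → 3 → D; chars HD.
Square: 9.6252/2 → 4, 9.8462/1 → 9; chars 49.
Subsquare: 1.6252/0.0833333 → 19 → t, 0.8462/0.0416667 → 20 → u; chars tu.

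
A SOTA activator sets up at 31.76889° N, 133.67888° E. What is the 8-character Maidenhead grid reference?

PM61us14

Offset from 180°W / 90°S: lon 313.67888°, lat 121.76889°.
Field: 313.67888/20 → 15 → P, 121.76889/10 → 12 → M; chars PM.
Square: 13.67888/2 → 6, 1.76889/1 → 1; chars 61.
Subsquare: 1.67888/0.0833333 → 20 → u, 0.76889/0.0416667 → 18 → s; chars us.
Extended square: 0.01221/0.00833333 → 1, 0.01889/0.00416667 → 4; chars 14.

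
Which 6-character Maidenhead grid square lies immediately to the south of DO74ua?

Latitude subsquare a = 0; −1 → -1, wraps to 23 = x, carry into square.
Latitude square 4; −1 → 3.
The longitude characters are unchanged.

DO73ux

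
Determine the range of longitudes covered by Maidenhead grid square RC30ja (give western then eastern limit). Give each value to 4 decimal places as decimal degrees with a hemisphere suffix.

166.7500° E, 166.8333° E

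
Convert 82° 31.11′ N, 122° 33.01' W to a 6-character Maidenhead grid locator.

CR82rm

Add 180° to longitude and 90° to latitude: 57.4498, 172.5185.
Field: 57.4498/20 → 2 → C, 172.5185/10 → 17 → R; chars CR.
Square: 17.4498/2 → 8, 2.5185/1 → 2; chars 82.
Subsquare: 1.4498/0.0833333 → 17 → r, 0.5185/0.0416667 → 12 → m; chars rm.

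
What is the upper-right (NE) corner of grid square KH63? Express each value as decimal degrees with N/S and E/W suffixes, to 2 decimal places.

16.00° S, 34.00° E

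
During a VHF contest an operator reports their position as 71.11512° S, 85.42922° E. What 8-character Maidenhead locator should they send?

NB28rv12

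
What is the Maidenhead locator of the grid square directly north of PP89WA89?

PP89wb80

Latitude extended square 9; +1 → 10, wraps to 0, carry into subsquare.
Latitude subsquare a = 0; +1 → 1 = b.
The longitude characters are unchanged.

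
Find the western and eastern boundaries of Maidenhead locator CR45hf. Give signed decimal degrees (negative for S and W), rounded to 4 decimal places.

-131.4167, -131.3333

Field C=2, R=17: +2·20° lon, +17·10° lat → SW at lon -140°, lat 80°.
Square 4, 5: +4·2° lon, +5·1° lat → SW at lon -132°, lat 85°.
Subsquare h=7, f=5: +7·0.0833333° lon, +5·0.0416667° lat → SW at lon -131.417°, lat 85.2083°.
Cell spans 0.0833333° lon × 0.0416667° lat.
west -131.4167, east -131.3333.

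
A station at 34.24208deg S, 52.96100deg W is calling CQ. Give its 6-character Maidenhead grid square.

GF35ms

Add 180° to longitude and 90° to latitude: 127.0390, 55.7579.
Field (20°×10°, letters A–R): 127.0390/20 → 6 → G, 55.7579/10 → 5 → F; chars GF.
Square (2°×1°, digits 0–9): 7.0390/2 → 3, 5.7579/1 → 5; chars 35.
Subsquare (5′×2.5′, letters a–x): 1.0390/0.0833333 → 12 → m, 0.7579/0.0416667 → 18 → s; chars ms.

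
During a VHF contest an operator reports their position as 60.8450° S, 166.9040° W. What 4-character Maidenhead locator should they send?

AC69

Shift to the Maidenhead origin (180°W, 90°S): lon 13.10, lat 29.16.
Field: lon ⌊13.10/20⌋ = 0 → A; lat ⌊29.16/10⌋ = 2 → C.
Square: lon ⌊13.10/2⌋ = 6; lat ⌊9.16/1⌋ = 9.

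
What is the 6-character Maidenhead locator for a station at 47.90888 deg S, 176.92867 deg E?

RE82lc

Offset from 180°W / 90°S: lon 356.9287°, lat 42.0911°.
Field: lon ⌊356.9287/20⌋ = 17 → R; lat ⌊42.0911/10⌋ = 4 → E.
Square: lon ⌊16.9287/2⌋ = 8; lat ⌊2.0911/1⌋ = 2.
Subsquare: lon ⌊0.9287/0.0833333⌋ = 11 → l; lat ⌊0.0911/0.0416667⌋ = 2 → c.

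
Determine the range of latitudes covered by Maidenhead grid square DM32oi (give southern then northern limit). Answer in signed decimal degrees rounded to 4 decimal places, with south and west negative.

32.3333, 32.3750

Field D=3, M=12: +3·20° lon, +12·10° lat → SW at lon -120°, lat 30°.
Square 3, 2: +3·2° lon, +2·1° lat → SW at lon -114°, lat 32°.
Subsquare o=14, i=8: +14·0.0833333° lon, +8·0.0416667° lat → SW at lon -112.833°, lat 32.3333°.
Cell spans 0.0833333° lon × 0.0416667° lat.
south 32.3333, north 32.3750.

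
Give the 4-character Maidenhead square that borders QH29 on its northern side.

QI20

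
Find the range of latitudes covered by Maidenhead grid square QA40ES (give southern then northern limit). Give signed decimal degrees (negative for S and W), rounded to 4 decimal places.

-89.2500, -89.2083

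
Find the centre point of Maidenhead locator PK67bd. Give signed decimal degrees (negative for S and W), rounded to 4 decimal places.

17.1458, 132.1250

Field P=15, K=10: +15·20° lon, +10·10° lat → SW at lon 120°, lat 10°.
Square 6, 7: +6·2° lon, +7·1° lat → SW at lon 132°, lat 17°.
Subsquare b=1, d=3: +1·0.0833333° lon, +3·0.0416667° lat → SW at lon 132.083°, lat 17.125°.
Cell spans 0.0833333° lon × 0.0416667° lat. Centre is SW corner plus half of each.
latitude 17.1458, longitude 132.1250.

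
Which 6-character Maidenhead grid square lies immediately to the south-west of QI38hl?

QI38gk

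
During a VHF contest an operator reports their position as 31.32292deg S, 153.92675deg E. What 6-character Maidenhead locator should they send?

QF68xq

Offset from 180°W / 90°S: lon 333.9267°, lat 58.6771°.
Field: 333.9267/20 → 16 → Q, 58.6771/10 → 5 → F; chars QF.
Square: 13.9267/2 → 6, 8.6771/1 → 8; chars 68.
Subsquare: 1.9267/0.0833333 → 23 → x, 0.6771/0.0416667 → 16 → q; chars xq.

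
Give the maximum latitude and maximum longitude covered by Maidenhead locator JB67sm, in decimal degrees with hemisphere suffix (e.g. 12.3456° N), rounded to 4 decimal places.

72.4583° S, 13.5833° E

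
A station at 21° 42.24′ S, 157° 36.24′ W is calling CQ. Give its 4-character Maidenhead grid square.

Shift to the Maidenhead origin (180°W, 90°S): lon 22.40, lat 68.30.
Field: 22.40/20 → 1 → B, 68.30/10 → 6 → G; chars BG.
Square: 2.40/2 → 1, 8.30/1 → 8; chars 18.

BG18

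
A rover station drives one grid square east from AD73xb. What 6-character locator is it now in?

AD83ab

Longitude subsquare x = 23; +1 → 24, wraps to 0 = a, carry into square.
Longitude square 7; +1 → 8.
The latitude characters are unchanged.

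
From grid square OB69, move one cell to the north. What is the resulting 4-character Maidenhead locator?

Latitude square 9; +1 → 10, wraps to 0, carry into field.
Latitude field B = 1; +1 → 2 = C.
The longitude characters are unchanged.

OC60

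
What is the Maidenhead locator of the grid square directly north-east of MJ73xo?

MJ83ap

Longitude subsquare x = 23; +1 → 24, wraps to 0 = a, carry into square.
Longitude square 7; +1 → 8.
Latitude subsquare o = 14; +1 → 15 = p.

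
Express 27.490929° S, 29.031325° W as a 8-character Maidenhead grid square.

Add 180° to longitude and 90° to latitude: 150.96867, 62.50907.
Field: lon ⌊150.96867/20⌋ = 7 → H; lat ⌊62.50907/10⌋ = 6 → G.
Square: lon ⌊10.96867/2⌋ = 5; lat ⌊2.50907/1⌋ = 2.
Subsquare: lon ⌊0.96867/0.0833333⌋ = 11 → l; lat ⌊0.50907/0.0416667⌋ = 12 → m.
Extended square: lon ⌊0.05201/0.00833333⌋ = 6; lat ⌊0.00907/0.00416667⌋ = 2.

HG52lm62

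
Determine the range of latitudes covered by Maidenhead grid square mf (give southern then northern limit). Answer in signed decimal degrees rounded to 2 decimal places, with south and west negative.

-40.00, -30.00

Field M=12, F=5: +12·20° lon, +5·10° lat → SW at lon 60°, lat -40°.
Cell spans 20° lon × 10° lat.
south -40.00, north -30.00.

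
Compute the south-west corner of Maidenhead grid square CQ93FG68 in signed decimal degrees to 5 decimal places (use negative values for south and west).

Field C=2, Q=16: +2·20° lon, +16·10° lat → SW at lon -140°, lat 70°.
Square 9, 3: +9·2° lon, +3·1° lat → SW at lon -122°, lat 73°.
Subsquare f=5, g=6: +5·0.0833333° lon, +6·0.0416667° lat → SW at lon -121.583°, lat 73.25°.
Extended square 6, 8: +6·0.00833333° lon, +8·0.00416667° lat → SW at lon -121.533°, lat 73.2833°.
latitude 73.28333, longitude -121.53333.

73.28333, -121.53333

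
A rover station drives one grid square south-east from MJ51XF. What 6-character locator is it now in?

MJ61ae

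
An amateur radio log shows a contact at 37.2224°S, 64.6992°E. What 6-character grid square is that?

MF22is

Shift to the Maidenhead origin (180°W, 90°S): lon 244.6992, lat 52.7776.
Field: lon ⌊244.6992/20⌋ = 12 → M; lat ⌊52.7776/10⌋ = 5 → F.
Square: lon ⌊4.6992/2⌋ = 2; lat ⌊2.7776/1⌋ = 2.
Subsquare: lon ⌊0.6992/0.0833333⌋ = 8 → i; lat ⌊0.7776/0.0416667⌋ = 18 → s.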